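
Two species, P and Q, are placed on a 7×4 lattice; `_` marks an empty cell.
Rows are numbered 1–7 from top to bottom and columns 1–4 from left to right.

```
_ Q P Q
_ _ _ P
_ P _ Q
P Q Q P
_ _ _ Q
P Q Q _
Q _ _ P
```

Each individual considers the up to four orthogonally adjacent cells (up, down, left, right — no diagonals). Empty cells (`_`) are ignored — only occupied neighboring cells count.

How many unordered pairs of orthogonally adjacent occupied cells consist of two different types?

Scan each occupied cell's neighbors to the right and below so each pair is counted once.
From row 1: 3 unlike of 3 pairs (running 3/3).
From row 2: 1 unlike of 1 pairs (running 4/4).
From row 3: 2 unlike of 2 pairs (running 6/6).
From row 4: 3 unlike of 4 pairs (running 9/10).
From row 6: 2 unlike of 3 pairs (running 11/13).
Total adjacent occupied pairs: 13; unlike-type pairs: 11.

11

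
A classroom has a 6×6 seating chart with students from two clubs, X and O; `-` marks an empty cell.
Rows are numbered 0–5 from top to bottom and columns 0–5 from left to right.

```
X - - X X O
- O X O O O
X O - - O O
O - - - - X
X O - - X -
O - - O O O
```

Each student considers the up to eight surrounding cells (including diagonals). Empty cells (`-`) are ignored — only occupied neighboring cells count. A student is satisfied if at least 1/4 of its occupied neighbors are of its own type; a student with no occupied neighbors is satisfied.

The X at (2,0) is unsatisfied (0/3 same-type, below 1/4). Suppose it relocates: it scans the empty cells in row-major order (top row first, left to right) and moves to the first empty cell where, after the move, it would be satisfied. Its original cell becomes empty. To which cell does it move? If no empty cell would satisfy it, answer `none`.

Vacating (2,0). Empty cells in order:
  (0,1): 2/3 same-type → satisfied — stop here.

(0,1)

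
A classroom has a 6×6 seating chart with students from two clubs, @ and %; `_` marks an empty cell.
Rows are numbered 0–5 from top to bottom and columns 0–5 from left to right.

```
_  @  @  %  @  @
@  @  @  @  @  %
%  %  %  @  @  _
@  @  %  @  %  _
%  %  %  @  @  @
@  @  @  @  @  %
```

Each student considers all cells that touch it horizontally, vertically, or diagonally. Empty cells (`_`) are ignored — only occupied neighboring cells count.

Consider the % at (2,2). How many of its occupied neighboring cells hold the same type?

Occupied neighbors of (2,2): (1,1)=@, (1,2)=@, (1,3)=@, (2,1)=%, (2,3)=@, (3,1)=@, (3,2)=%, (3,3)=@.
Same type (%): 2 of 8.

2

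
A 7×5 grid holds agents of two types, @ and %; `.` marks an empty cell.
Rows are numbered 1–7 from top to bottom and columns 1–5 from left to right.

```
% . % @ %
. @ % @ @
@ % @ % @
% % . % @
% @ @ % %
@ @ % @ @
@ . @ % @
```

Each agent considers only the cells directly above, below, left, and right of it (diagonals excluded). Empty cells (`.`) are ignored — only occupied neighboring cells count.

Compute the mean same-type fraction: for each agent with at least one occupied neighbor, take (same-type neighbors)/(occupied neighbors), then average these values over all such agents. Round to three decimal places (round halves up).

Row 1: (1,1)% — no occupied neighbors · (1,3)% 1/2 · (1,4)@ 1/3 · (1,5)% 0/2
Row 2: (2,2)@ 0/2 · (2,3)% 1/4 · (2,4)@ 2/4 · (2,5)@ 2/3
Row 3: (3,1)@ 0/2 · (3,2)% 1/4 · (3,3)@ 0/3 · (3,4)% 1/4 · (3,5)@ 2/3
Row 4: (4,1)% 2/3 · (4,2)% 2/3 · (4,4)% 2/3 · (4,5)@ 1/3
Row 5: (5,1)% 1/3 · (5,2)@ 2/4 · (5,3)@ 1/3 · (5,4)% 2/4 · (5,5)% 1/3
Row 6: (6,1)@ 2/3 · (6,2)@ 2/3 · (6,3)% 0/4 · (6,4)@ 1/4 · (6,5)@ 2/3
Row 7: (7,1)@ 1/1 · (7,3)@ 0/2 · (7,4)% 0/3 · (7,5)@ 1/2
Sum over 30 agents: 1/2 + 1/3 + 0/2 + 0/2 + 1/4 + 2/4 + 2/3 + 0/2 + 1/4 + 0/3 + 1/4 + 2/3 + 2/3 + 2/3 + 2/3 + 1/3 + 1/3 + 2/4 + 1/3 + 2/4 + 1/3 + 2/3 + 2/3 + 0/4 + 1/4 + 2/3 + 1/1 + 0/2 + 0/3 + 1/2 = 23/2; mean = 23/2 ÷ 30 = 23/60 = 0.383333… → 0.383.

0.383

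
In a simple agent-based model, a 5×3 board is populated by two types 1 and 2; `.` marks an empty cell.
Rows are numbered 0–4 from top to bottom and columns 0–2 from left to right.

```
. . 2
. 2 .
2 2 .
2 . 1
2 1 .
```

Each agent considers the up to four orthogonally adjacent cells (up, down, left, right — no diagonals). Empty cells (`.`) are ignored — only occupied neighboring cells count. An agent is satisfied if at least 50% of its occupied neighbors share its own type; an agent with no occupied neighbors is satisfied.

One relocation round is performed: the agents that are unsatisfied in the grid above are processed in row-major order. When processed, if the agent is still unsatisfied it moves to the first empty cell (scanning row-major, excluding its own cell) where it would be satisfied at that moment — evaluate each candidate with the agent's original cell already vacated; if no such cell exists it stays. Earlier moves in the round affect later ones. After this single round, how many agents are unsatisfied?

Initially unsatisfied (in order): (4,1).
  (4,1) → (0,0).
Resulting grid:
1 . 2
. 2 .
2 2 .
2 . 1
2 . .
All satisfied now.

0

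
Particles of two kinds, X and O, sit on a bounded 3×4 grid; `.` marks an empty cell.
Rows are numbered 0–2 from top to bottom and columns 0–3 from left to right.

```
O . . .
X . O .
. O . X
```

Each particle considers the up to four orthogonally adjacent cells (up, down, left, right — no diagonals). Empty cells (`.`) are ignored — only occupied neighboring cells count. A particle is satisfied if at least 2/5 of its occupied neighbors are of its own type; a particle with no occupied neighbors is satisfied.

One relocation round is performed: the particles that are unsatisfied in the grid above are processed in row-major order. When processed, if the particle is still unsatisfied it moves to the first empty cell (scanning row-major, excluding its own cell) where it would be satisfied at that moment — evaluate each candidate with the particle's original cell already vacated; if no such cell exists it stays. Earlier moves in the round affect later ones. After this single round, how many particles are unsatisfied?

0

Initially unsatisfied (in order): (0,0), (1,0).
  (0,0) → (0,1).
  (1,0): now satisfied by earlier moves; stays.
Resulting grid:
. O . .
X . O .
. O . X
All satisfied now.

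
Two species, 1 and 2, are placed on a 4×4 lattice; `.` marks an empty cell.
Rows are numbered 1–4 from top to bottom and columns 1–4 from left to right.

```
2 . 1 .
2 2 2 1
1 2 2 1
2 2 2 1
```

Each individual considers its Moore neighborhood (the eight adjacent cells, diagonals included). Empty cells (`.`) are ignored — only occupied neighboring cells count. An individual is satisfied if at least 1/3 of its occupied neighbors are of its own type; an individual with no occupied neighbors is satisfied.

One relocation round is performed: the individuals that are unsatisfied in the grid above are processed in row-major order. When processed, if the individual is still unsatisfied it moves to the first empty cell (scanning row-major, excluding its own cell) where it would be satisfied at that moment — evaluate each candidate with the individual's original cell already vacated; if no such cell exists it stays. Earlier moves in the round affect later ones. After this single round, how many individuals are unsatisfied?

0

Initially unsatisfied (in order): (3,1).
  (3,1) → (1,4).
Resulting grid:
2 . 1 1
2 2 2 1
. 2 2 1
2 2 2 1
All satisfied now.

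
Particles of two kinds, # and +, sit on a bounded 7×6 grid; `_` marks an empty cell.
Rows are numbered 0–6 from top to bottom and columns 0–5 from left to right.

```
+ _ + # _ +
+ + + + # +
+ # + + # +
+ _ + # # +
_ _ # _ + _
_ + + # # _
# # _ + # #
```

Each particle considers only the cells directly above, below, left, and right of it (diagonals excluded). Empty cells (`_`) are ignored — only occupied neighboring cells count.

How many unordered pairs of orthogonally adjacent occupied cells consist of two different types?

20

Scan each occupied cell's neighbors to the right and below so each pair is counted once.
Row 0: +(0,0)–+(1,0)= +(0,2)–#(0,3)≠ +(0,2)–+(1,2)= #(0,3)–+(1,3)≠ +(0,5)–+(1,5)=  → 2/5 unlike.
Row 1: +(1,0)–+(1,1)= +(1,0)–+(2,0)= +(1,1)–+(1,2)= +(1,1)–#(2,1)≠ +(1,2)–+(1,3)= +(1,2)–+(2,2)= +(1,3)–#(1,4)≠ +(1,3)–+(2,3)= #(1,4)–+(1,5)≠ #(1,4)–#(2,4)= +(1,5)–+(2,5)=  → 3/11 unlike.
Row 2: +(2,0)–#(2,1)≠ +(2,0)–+(3,0)= #(2,1)–+(2,2)≠ +(2,2)–+(2,3)= +(2,2)–+(3,2)= +(2,3)–#(2,4)≠ +(2,3)–#(3,3)≠ #(2,4)–+(2,5)≠ #(2,4)–#(3,4)= +(2,5)–+(3,5)=  → 5/10 unlike.
Row 3: +(3,2)–#(3,3)≠ +(3,2)–#(4,2)≠ #(3,3)–#(3,4)= #(3,4)–+(3,5)≠ #(3,4)–+(4,4)≠  → 4/5 unlike.
Row 4: #(4,2)–+(5,2)≠ +(4,4)–#(5,4)≠  → 2/2 unlike.
Row 5: +(5,1)–+(5,2)= +(5,1)–#(6,1)≠ +(5,2)–#(5,3)≠ #(5,3)–#(5,4)= #(5,3)–+(6,3)≠ #(5,4)–#(6,4)=  → 3/6 unlike.
Row 6: #(6,0)–#(6,1)= +(6,3)–#(6,4)≠ #(6,4)–#(6,5)=  → 1/3 unlike.
Total adjacent occupied pairs: 42; unlike-type pairs: 20.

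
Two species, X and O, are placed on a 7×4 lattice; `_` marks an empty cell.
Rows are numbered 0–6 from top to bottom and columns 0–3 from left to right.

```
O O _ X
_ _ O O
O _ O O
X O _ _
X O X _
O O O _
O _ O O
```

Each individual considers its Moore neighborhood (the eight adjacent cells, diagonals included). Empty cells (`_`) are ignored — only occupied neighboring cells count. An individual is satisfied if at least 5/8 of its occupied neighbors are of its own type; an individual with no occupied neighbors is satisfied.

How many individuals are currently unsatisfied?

(0,0)O 1/1 ✓
(0,1)O 2/2 ✓
(0,3)X 0/2 ✗
(1,2)O 4/5 ✓
(1,3)O 3/4 ✓
(2,0)O 1/2 ✗
(2,2)O 4/4 ✓
(2,3)O 3/3 ✓
(3,0)X 1/4 ✗
(3,1)O 3/6 ✗
(4,0)X 1/5 ✗
(4,1)O 4/7 ✗
(4,2)X 0/4 ✗
(5,0)O 3/4 ✓
(5,1)O 5/7 ✓
(5,2)O 4/5 ✓
(6,0)O 2/2 ✓
(6,2)O 3/3 ✓
(6,3)O 2/2 ✓
Unsatisfied: (0,3), (2,0), (3,0), (3,1), (4,0), (4,1), (4,2) — 7 in total.

7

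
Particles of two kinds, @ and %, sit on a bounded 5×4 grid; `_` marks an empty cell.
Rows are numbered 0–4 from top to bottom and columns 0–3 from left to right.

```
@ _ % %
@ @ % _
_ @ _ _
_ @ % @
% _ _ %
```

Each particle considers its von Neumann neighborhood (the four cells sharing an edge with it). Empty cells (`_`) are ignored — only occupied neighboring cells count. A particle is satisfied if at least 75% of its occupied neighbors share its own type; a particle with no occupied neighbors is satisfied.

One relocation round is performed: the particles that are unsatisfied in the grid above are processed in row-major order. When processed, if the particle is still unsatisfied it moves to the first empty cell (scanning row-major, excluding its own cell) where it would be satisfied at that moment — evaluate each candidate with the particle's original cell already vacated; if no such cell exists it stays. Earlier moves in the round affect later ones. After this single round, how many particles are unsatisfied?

Initially unsatisfied (in order): (1,1), (1,2), (3,1), (3,2), (3,3), (4,3).
  (1,1) → (2,0).
  (1,2): now satisfied by earlier moves; stays.
  (3,1) → (2,3).
  (3,2) → (4,1).
  (3,3) → (3,2).
  (4,3): now satisfied by earlier moves; stays.
Resulting grid:
@ _ % %
@ _ % _
@ @ _ @
_ _ @ _
% % _ %
All satisfied now.

0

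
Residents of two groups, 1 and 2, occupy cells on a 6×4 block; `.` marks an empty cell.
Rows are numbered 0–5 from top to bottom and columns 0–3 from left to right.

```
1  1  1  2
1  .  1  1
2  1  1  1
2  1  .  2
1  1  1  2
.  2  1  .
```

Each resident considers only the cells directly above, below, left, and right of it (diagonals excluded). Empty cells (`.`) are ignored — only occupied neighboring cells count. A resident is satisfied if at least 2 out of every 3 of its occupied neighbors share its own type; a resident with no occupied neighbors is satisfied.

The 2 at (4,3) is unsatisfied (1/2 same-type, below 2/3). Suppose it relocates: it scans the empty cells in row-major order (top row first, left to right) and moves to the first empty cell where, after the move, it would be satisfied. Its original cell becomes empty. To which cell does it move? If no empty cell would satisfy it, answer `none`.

Vacating (4,3). Empty cells in order:
  (1,1): 0/4 same-type → still unsatisfied.
  (3,2): 1/4 same-type → still unsatisfied.
  (5,0): 1/2 same-type → still unsatisfied.
  (5,3): 0/1 same-type → still unsatisfied.

none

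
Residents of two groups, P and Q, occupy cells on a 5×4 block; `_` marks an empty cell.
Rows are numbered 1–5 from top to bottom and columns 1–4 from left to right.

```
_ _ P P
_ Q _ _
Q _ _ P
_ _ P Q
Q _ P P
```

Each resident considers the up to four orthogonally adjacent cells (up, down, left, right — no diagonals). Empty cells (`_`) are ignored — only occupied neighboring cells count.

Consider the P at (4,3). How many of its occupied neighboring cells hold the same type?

Occupied neighbors of (4,3): (5,3)=P, (4,4)=Q.
Same type (P): 1 of 2.

1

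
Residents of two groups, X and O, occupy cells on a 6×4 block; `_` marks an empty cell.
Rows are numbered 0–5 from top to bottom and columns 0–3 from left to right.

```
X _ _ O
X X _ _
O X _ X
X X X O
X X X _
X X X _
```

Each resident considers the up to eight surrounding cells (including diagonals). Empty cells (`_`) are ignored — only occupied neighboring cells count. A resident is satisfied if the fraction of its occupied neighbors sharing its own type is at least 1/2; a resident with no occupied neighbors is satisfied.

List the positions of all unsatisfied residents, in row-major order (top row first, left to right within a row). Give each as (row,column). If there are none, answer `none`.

(0,0)X 2/2 ✓
(0,3)O 0/0 ✓
(1,0)X 3/4 ✓
(1,1)X 3/4 ✓
(2,0)O 0/5 ✗
(2,1)X 5/6 ✓
(2,3)X 1/2 ✓
(3,0)X 4/5 ✓
(3,1)X 6/7 ✓
(3,2)X 5/6 ✓
(3,3)O 0/3 ✗
(4,0)X 5/5 ✓
(4,1)X 8/8 ✓
(4,2)X 5/6 ✓
(5,0)X 3/3 ✓
(5,1)X 5/5 ✓
(5,2)X 3/3 ✓

(2,0), (3,3)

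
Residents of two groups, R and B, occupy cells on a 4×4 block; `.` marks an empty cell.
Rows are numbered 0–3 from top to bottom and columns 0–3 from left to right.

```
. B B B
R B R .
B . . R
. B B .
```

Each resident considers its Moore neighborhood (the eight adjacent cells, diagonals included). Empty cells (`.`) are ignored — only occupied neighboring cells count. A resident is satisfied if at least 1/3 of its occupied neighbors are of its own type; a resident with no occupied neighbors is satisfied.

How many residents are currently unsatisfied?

(0,1)B 2/4 ✓
(0,2)B 3/4 ✓
(0,3)B 1/2 ✓
(1,0)R 0/3 ✗
(1,1)B 3/5 ✓
(1,2)R 1/5 ✗
(2,0)B 2/3 ✓
(2,3)R 1/2 ✓
(3,1)B 2/2 ✓
(3,2)B 1/2 ✓
Unsatisfied: (1,0), (1,2) — 2 in total.

2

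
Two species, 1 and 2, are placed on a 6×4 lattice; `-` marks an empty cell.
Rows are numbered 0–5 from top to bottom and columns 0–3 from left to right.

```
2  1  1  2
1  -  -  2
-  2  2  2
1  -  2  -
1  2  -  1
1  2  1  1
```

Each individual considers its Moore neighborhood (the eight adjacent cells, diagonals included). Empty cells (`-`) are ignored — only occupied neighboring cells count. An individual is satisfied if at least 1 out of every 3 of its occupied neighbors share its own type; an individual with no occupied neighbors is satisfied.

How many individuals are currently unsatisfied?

2

(0,0)2 0/2 not
(0,1)1 2/3 satisfied
(0,2)1 1/3 satisfied
(0,3)2 1/2 satisfied
(1,0)1 1/3 satisfied
(1,3)2 3/4 satisfied
(2,1)2 2/4 satisfied
(2,2)2 4/4 satisfied
(2,3)2 3/3 satisfied
(3,0)1 1/3 satisfied
(3,2)2 4/5 satisfied
(4,0)1 2/4 satisfied
(4,1)2 2/6 satisfied
(4,3)1 2/3 satisfied
(5,0)1 1/3 satisfied
(5,1)2 1/4 not
(5,2)1 2/4 satisfied
(5,3)1 2/2 satisfied
Unsatisfied: (0,0), (5,1) — 2 in total.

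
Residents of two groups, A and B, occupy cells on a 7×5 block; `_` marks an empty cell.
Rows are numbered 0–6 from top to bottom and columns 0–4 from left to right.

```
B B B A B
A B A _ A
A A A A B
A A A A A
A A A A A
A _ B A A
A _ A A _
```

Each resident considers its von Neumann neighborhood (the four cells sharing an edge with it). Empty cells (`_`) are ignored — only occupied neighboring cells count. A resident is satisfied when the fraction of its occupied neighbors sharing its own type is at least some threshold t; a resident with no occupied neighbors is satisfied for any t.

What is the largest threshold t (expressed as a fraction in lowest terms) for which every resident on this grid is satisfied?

Row 0: (0,0)B 1/2 · (0,1)B 3/3 · (0,2)B 1/3 · (0,3)A 0/2 · (0,4)B 0/2
Row 1: (1,0)A 1/3 · (1,1)B 1/4 · (1,2)A 1/3 · (1,4)A 0/2
Row 2: (2,0)A 3/3 · (2,1)A 3/4 · (2,2)A 4/4 · (2,3)A 2/3 · (2,4)B 0/3
Row 3: (3,0)A 3/3 · (3,1)A 4/4 · (3,2)A 4/4 · (3,3)A 4/4 · (3,4)A 2/3
Row 4: (4,0)A 3/3 · (4,1)A 3/3 · (4,2)A 3/4 · (4,3)A 4/4 · (4,4)A 3/3
Row 5: (5,0)A 2/2 · (5,2)B 0/3 · (5,3)A 3/4 · (5,4)A 2/2
Row 6: (6,0)A 1/1 · (6,2)A 1/2 · (6,3)A 2/2
The smallest same-type fraction is 0/2 at (0,3), which reduces to 0/1. Any threshold above that leaves this resident unsatisfied.

0/1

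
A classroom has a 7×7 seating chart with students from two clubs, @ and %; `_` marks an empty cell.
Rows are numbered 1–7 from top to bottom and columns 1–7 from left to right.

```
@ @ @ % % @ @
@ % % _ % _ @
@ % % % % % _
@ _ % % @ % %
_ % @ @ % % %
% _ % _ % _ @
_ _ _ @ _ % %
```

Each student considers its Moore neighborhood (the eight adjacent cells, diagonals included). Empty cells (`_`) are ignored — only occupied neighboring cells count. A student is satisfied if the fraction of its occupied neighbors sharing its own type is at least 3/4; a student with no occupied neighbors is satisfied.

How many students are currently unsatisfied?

27

Row 1: (1,1)@ 2/3 not · (1,2)@ 3/5 not · (1,3)@ 1/4 not · (1,4)% 3/4 satisfied · (1,5)% 2/3 not · (1,6)@ 2/4 not · (1,7)@ 2/2 satisfied
Row 2: (2,1)@ 3/5 not · (2,2)% 3/8 not · (2,3)% 5/7 not · (2,5)% 5/6 satisfied · (2,7)@ 2/3 not
Row 3: (3,1)@ 2/4 not · (3,2)% 4/7 not · (3,3)% 6/6 satisfied · (3,4)% 6/7 satisfied · (3,5)% 5/6 satisfied · (3,6)% 4/6 not
Row 4: (4,1)@ 1/3 not · (4,3)% 5/7 not · (4,4)% 5/8 not · (4,5)@ 1/8 not · (4,6)% 6/7 satisfied · (4,7)% 4/4 satisfied
Row 5: (5,2)% 3/5 not · (5,3)@ 1/5 not · (5,4)@ 2/7 not · (5,5)% 4/6 not · (5,6)% 5/7 not · (5,7)% 3/4 satisfied
Row 6: (6,1)% 1/1 satisfied · (6,3)% 1/4 not · (6,5)% 3/5 not · (6,7)@ 0/4 not
Row 7: (7,4)@ 0/2 not · (7,6)% 2/3 not · (7,7)% 1/2 not
Unsatisfied: (1,1), (1,2), (1,3), (1,5), (1,6), (2,1), (2,2), (2,3), (2,7), (3,1), (3,2), (3,6), (4,1), (4,3), (4,4), (4,5), (5,2), (5,3), (5,4), (5,5), (5,6), (6,3), (6,5), (6,7), (7,4), (7,6), (7,7) — 27 in total.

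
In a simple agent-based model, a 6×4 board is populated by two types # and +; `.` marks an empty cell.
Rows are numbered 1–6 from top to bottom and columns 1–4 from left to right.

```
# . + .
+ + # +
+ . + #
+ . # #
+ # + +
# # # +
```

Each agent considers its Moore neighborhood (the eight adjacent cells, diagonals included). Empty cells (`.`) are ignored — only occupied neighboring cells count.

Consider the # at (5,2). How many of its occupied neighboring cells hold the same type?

4

Occupied neighbors of (5,2): (4,1)=+, (4,3)=#, (5,1)=+, (5,3)=+, (6,1)=#, (6,2)=#, (6,3)=#.
Same type (#): 4 of 7.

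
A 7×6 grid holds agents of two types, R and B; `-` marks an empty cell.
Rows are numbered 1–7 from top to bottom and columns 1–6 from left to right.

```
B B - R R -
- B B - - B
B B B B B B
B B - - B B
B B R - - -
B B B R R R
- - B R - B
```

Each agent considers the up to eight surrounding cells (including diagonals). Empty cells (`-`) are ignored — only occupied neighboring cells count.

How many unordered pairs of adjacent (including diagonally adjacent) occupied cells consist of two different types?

Scan each occupied cell's neighbors to the right and below (and the two forward diagonals) so each pair is counted once.
Row 1: B(1,1)–B(1,2)= B(1,1)–B(2,2)= B(1,2)–B(2,2)= B(1,2)–B(2,3)= R(1,4)–R(1,5)= R(1,4)–B(2,3)≠ R(1,5)–B(2,6)≠  → 2/7 unlike.
Row 2: B(2,2)–B(2,3)= B(2,2)–B(3,2)= B(2,2)–B(3,3)= B(2,2)–B(3,1)= B(2,3)–B(3,3)= B(2,3)–B(3,4)= B(2,3)–B(3,2)= B(2,6)–B(3,6)= B(2,6)–B(3,5)=  → 0/9 unlike.
Row 3: B(3,1)–B(3,2)= B(3,1)–B(4,1)= B(3,1)–B(4,2)= B(3,2)–B(3,3)= B(3,2)–B(4,2)= B(3,2)–B(4,1)= B(3,3)–B(3,4)= B(3,3)–B(4,2)= B(3,4)–B(3,5)= B(3,4)–B(4,5)= B(3,5)–B(3,6)= B(3,5)–B(4,5)= B(3,5)–B(4,6)= B(3,6)–B(4,6)= B(3,6)–B(4,5)=  → 0/15 unlike.
Row 4: B(4,1)–B(4,2)= B(4,1)–B(5,1)= B(4,1)–B(5,2)= B(4,2)–B(5,2)= B(4,2)–R(5,3)≠ B(4,2)–B(5,1)= B(4,5)–B(4,6)=  → 1/7 unlike.
Row 5: B(5,1)–B(5,2)= B(5,1)–B(6,1)= B(5,1)–B(6,2)= B(5,2)–R(5,3)≠ B(5,2)–B(6,2)= B(5,2)–B(6,3)= B(5,2)–B(6,1)= R(5,3)–B(6,3)≠ R(5,3)–R(6,4)= R(5,3)–B(6,2)≠  → 3/10 unlike.
Row 6: B(6,1)–B(6,2)= B(6,2)–B(6,3)= B(6,2)–B(7,3)= B(6,3)–R(6,4)≠ B(6,3)–B(7,3)= B(6,3)–R(7,4)≠ R(6,4)–R(6,5)= R(6,4)–R(7,4)= R(6,4)–B(7,3)≠ R(6,5)–R(6,6)= R(6,5)–B(7,6)≠ R(6,5)–R(7,4)= R(6,6)–B(7,6)≠  → 5/13 unlike.
Row 7: B(7,3)–R(7,4)≠  → 1/1 unlike.
Total adjacent occupied pairs: 62; unlike-type pairs: 12.

12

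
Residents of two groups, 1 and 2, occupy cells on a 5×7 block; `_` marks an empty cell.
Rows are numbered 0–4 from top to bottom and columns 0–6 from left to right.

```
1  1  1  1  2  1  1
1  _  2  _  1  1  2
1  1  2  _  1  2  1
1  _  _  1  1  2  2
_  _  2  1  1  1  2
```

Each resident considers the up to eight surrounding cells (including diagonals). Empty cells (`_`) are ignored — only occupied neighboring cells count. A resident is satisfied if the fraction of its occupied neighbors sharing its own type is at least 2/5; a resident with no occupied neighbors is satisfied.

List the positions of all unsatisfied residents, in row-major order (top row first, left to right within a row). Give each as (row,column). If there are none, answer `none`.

(0,0)1 2/2 ✓
(0,1)1 3/4 ✓
(0,2)1 2/3 ✓
(0,3)1 2/4 ✓
(0,4)2 0/4 ✗
(0,5)1 3/5 ✓
(0,6)1 2/3 ✓
(1,0)1 4/4 ✓
(1,2)2 1/5 ✗
(1,4)1 4/6 ✓
(1,5)1 5/8 ✓
(1,6)2 1/5 ✗
(2,0)1 3/3 ✓
(2,1)1 3/5 ✓
(2,2)2 1/3 ✗
(2,4)1 4/6 ✓
(2,5)2 3/8 ✗
(2,6)1 1/5 ✗
(3,0)1 2/2 ✓
(3,3)1 4/6 ✓
(3,4)1 5/7 ✓
(3,5)2 3/8 ✗
(3,6)2 3/5 ✓
(4,2)2 0/2 ✗
(4,3)1 3/4 ✓
(4,4)1 4/5 ✓
(4,5)1 2/5 ✓
(4,6)2 2/3 ✓

(0,4), (1,2), (1,6), (2,2), (2,5), (2,6), (3,5), (4,2)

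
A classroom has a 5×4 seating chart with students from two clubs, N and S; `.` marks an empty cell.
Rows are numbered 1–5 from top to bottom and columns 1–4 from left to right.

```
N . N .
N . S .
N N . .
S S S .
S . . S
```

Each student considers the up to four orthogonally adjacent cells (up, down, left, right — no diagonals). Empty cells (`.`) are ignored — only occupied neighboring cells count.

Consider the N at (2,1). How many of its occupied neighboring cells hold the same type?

2

Occupied neighbors of (2,1): (1,1)=N, (3,1)=N.
Same type (N): 2 of 2.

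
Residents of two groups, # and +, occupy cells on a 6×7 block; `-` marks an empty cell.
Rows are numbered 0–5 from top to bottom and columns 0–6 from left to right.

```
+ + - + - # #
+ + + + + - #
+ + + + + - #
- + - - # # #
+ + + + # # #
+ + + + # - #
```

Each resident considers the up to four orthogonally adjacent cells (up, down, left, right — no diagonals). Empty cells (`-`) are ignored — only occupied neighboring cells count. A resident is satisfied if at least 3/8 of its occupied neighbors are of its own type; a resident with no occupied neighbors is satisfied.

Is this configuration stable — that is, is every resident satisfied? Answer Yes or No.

Row 0: (0,0)+ 2/2 ok · (0,1)+ 2/2 ok · (0,3)+ 1/1 ok · (0,5)# 1/1 ok · (0,6)# 2/2 ok
Row 1: (1,0)+ 3/3 ok · (1,1)+ 4/4 ok · (1,2)+ 3/3 ok · (1,3)+ 4/4 ok · (1,4)+ 2/2 ok · (1,6)# 2/2 ok
Row 2: (2,0)+ 2/2 ok · (2,1)+ 4/4 ok · (2,2)+ 3/3 ok · (2,3)+ 3/3 ok · (2,4)+ 2/3 ok · (2,6)# 2/2 ok
Row 3: (3,1)+ 2/2 ok · (3,4)# 2/3 ok · (3,5)# 3/3 ok · (3,6)# 3/3 ok
Row 4: (4,0)+ 2/2 ok · (4,1)+ 4/4 ok · (4,2)+ 3/3 ok · (4,3)+ 2/3 ok · (4,4)# 3/4 ok · (4,5)# 3/3 ok · (4,6)# 3/3 ok
Row 5: (5,0)+ 2/2 ok · (5,1)+ 3/3 ok · (5,2)+ 3/3 ok · (5,3)+ 2/3 ok · (5,4)# 1/2 ok · (5,6)# 1/1 ok
All meet the threshold, so the configuration is stable.

Yes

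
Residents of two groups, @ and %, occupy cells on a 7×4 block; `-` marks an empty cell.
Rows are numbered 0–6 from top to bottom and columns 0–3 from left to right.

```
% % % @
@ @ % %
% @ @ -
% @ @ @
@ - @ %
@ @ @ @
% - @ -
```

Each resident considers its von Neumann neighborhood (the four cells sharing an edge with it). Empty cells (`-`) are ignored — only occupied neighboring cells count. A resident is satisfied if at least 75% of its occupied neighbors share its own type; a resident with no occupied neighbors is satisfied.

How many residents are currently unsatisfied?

19

(0,0)% 1/2 unhappy
(0,1)% 2/3 unhappy
(0,2)% 2/3 unhappy
(0,3)@ 0/2 unhappy
(1,0)@ 1/3 unhappy
(1,1)@ 2/4 unhappy
(1,2)% 2/4 unhappy
(1,3)% 1/2 unhappy
(2,0)% 1/3 unhappy
(2,1)@ 3/4 ok
(2,2)@ 2/3 unhappy
(3,0)% 1/3 unhappy
(3,1)@ 2/3 unhappy
(3,2)@ 4/4 ok
(3,3)@ 1/2 unhappy
(4,0)@ 1/2 unhappy
(4,2)@ 2/3 unhappy
(4,3)% 0/3 unhappy
(5,0)@ 2/3 unhappy
(5,1)@ 2/2 ok
(5,2)@ 4/4 ok
(5,3)@ 1/2 unhappy
(6,0)% 0/1 unhappy
(6,2)@ 1/1 ok
Unsatisfied: (0,0), (0,1), (0,2), (0,3), (1,0), (1,1), (1,2), (1,3), (2,0), (2,2), (3,0), (3,1), (3,3), (4,0), (4,2), (4,3), (5,0), (5,3), (6,0) — 19 in total.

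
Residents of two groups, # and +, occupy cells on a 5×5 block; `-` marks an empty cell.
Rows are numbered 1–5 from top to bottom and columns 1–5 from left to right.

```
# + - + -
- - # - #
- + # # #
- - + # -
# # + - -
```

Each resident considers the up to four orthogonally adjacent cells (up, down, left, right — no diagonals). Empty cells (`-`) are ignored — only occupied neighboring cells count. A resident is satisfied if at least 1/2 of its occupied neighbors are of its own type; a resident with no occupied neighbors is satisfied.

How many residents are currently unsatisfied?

4

Row 1: (1,1)# 0/1 unhappy · (1,2)+ 0/1 unhappy · (1,4)+ 0/0 ok
Row 2: (2,3)# 1/1 ok · (2,5)# 1/1 ok
Row 3: (3,2)+ 0/1 unhappy · (3,3)# 2/4 ok · (3,4)# 3/3 ok · (3,5)# 2/2 ok
Row 4: (4,3)+ 1/3 unhappy · (4,4)# 1/2 ok
Row 5: (5,1)# 1/1 ok · (5,2)# 1/2 ok · (5,3)+ 1/2 ok
Unsatisfied: (1,1), (1,2), (3,2), (4,3) — 4 in total.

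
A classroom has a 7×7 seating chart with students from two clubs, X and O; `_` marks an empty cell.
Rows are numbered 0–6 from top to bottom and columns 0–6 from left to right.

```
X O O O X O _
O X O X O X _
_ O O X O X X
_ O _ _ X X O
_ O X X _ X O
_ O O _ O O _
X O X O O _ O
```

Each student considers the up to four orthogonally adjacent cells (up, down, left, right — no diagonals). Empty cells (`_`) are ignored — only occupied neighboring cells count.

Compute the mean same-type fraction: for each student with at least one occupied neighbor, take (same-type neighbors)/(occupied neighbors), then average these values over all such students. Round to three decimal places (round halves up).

Row 0: (0,0)X 0/2 · (0,1)O 1/3 · (0,2)O 3/3 · (0,3)O 1/3 · (0,4)X 0/3 · (0,5)O 0/2
Row 1: (1,0)O 0/2 · (1,1)X 0/4 · (1,2)O 2/4 · (1,3)X 1/4 · (1,4)O 1/4 · (1,5)X 1/3
Row 2: (2,1)O 2/3 · (2,2)O 2/3 · (2,3)X 1/3 · (2,4)O 1/4 · (2,5)X 3/4 · (2,6)X 1/2
Row 3: (3,1)O 2/2 · (3,4)X 1/2 · (3,5)X 3/4 · (3,6)O 1/3
Row 4: (4,1)O 2/3 · (4,2)X 1/3 · (4,3)X 1/1 · (4,5)X 1/3 · (4,6)O 1/2
Row 5: (5,1)O 3/3 · (5,2)O 1/3 · (5,4)O 2/2 · (5,5)O 1/2
Row 6: (6,0)X 0/1 · (6,1)O 1/3 · (6,2)X 0/3 · (6,3)O 1/2 · (6,4)O 2/2 · (6,6)O — no occupied neighbors
Sum over 36 students: 0/2 + 1/3 + 3/3 + 1/3 + 0/3 + 0/2 + 0/2 + 0/4 + 2/4 + 1/4 + 1/4 + 1/3 + 2/3 + 2/3 + 1/3 + 1/4 + 3/4 + 1/2 + 2/2 + 1/2 + 3/4 + 1/3 + 2/3 + 1/3 + 1/1 + 1/3 + 1/2 + 3/3 + 1/3 + 2/2 + 1/2 + 0/1 + 1/3 + 0/3 + 1/2 + 2/2 = 65/4; mean = 65/4 ÷ 36 = 65/144 = 0.451388… → 0.451.

0.451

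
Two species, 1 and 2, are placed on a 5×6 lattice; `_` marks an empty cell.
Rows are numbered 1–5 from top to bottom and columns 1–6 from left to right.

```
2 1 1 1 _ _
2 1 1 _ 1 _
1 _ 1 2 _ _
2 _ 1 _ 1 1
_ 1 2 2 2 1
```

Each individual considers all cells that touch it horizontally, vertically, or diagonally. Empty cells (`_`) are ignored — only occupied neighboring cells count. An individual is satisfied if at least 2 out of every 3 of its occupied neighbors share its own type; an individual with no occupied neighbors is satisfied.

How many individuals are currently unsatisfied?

Row 1: (1,1)2 1/3 unhappy · (1,2)1 3/5 unhappy · (1,3)1 4/4 ok · (1,4)1 3/3 ok
Row 2: (2,1)2 1/4 unhappy · (2,2)1 5/7 ok · (2,3)1 5/6 ok · (2,5)1 1/2 unhappy
Row 3: (3,1)1 1/3 unhappy · (3,3)1 3/4 ok · (3,4)2 0/5 unhappy
Row 4: (4,1)2 0/2 unhappy · (4,3)1 2/5 unhappy · (4,5)1 2/5 unhappy · (4,6)1 2/3 ok
Row 5: (5,2)1 1/3 unhappy · (5,3)2 1/3 unhappy · (5,4)2 2/4 unhappy · (5,5)2 1/4 unhappy · (5,6)1 2/3 ok
Unsatisfied: (1,1), (1,2), (2,1), (2,5), (3,1), (3,4), (4,1), (4,3), (4,5), (5,2), (5,3), (5,4), (5,5) — 13 in total.

13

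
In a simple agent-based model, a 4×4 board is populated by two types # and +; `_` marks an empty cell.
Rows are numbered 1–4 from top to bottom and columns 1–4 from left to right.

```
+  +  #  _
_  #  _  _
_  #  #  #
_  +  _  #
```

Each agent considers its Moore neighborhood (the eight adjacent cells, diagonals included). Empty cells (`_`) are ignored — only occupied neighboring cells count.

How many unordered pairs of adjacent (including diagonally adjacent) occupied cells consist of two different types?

5

Scan each occupied cell's neighbors to the right and below (and the two forward diagonals) so each pair is counted once.
From row 1: 3 unlike of 5 pairs (running 3/5).
From row 2: 0 unlike of 2 pairs (running 3/7).
From row 3: 2 unlike of 6 pairs (running 5/13).
Total adjacent occupied pairs: 13; unlike-type pairs: 5.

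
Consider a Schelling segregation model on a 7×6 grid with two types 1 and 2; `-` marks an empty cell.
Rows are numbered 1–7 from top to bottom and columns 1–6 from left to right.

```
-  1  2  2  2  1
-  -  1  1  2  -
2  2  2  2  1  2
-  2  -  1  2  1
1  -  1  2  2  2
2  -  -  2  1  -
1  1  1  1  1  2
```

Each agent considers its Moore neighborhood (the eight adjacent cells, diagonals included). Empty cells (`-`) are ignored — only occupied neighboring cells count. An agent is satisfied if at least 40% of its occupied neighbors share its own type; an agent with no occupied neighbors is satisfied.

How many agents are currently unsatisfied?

(1,2)1 1/2 satisfied
(1,3)2 1/4 not
(1,4)2 3/5 satisfied
(1,5)2 2/4 satisfied
(1,6)1 0/2 not
(2,3)1 2/7 not
(2,4)1 2/8 not
(2,5)2 4/7 satisfied
(3,1)2 2/2 satisfied
(3,2)2 3/4 satisfied
(3,3)2 3/6 satisfied
(3,4)2 3/7 satisfied
(3,5)1 3/7 satisfied
(3,6)2 2/4 satisfied
(4,2)2 3/5 satisfied
(4,4)1 2/7 not
(4,5)2 5/8 satisfied
(4,6)1 1/5 not
(5,1)1 0/2 not
(5,3)1 1/4 not
(5,4)2 3/6 satisfied
(5,5)2 4/7 satisfied
(5,6)2 2/4 satisfied
(6,1)2 0/3 not
(6,4)2 2/7 not
(6,5)1 2/7 not
(7,1)1 1/2 satisfied
(7,2)1 2/3 satisfied
(7,3)1 2/3 satisfied
(7,4)1 3/4 satisfied
(7,5)1 2/4 satisfied
(7,6)2 0/2 not
Unsatisfied: (1,3), (1,6), (2,3), (2,4), (4,4), (4,6), (5,1), (5,3), (6,1), (6,4), (6,5), (7,6) — 12 in total.

12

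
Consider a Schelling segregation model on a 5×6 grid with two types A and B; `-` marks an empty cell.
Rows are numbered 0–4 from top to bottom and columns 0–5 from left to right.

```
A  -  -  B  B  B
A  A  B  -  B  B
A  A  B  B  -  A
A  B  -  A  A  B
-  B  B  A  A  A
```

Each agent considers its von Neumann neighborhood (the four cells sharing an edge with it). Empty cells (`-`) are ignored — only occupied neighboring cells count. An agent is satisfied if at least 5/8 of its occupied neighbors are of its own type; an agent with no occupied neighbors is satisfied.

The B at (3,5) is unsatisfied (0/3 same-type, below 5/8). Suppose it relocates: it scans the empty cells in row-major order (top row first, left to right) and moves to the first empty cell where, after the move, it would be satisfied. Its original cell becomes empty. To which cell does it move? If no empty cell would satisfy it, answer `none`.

(0,2)

Vacating (3,5). Empty cells in order:
  (0,1): 0/2 same-type → still unsatisfied.
  (0,2): 2/2 same-type → satisfied — stop here.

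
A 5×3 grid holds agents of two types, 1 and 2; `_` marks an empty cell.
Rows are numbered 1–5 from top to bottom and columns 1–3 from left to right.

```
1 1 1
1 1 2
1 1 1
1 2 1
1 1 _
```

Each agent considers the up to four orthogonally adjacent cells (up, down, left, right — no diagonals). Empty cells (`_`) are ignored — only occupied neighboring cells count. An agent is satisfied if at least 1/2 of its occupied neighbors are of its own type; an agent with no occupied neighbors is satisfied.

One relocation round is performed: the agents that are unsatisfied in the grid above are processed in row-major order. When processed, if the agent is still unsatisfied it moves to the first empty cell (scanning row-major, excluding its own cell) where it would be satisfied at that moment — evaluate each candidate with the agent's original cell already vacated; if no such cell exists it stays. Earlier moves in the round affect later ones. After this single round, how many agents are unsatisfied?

2

Initially unsatisfied (in order): (2,3), (4,2).
  (2,3): no empty cell satisfies it; stays.
  (4,2): no empty cell satisfies it; stays.
Resulting grid:
1 1 1
1 1 2
1 1 1
1 2 1
1 1 _
Unsatisfied now: (2,3), (4,2).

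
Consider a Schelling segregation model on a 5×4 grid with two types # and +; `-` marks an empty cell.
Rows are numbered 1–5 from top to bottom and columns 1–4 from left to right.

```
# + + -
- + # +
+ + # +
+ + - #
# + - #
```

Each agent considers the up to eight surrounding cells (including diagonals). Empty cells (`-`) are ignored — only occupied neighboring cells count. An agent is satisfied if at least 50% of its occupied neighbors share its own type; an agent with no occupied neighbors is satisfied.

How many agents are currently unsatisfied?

5

(1,1)# 0/2 not
(1,2)+ 2/4 satisfied
(1,3)+ 3/4 satisfied
(2,2)+ 4/7 satisfied
(2,3)# 1/7 not
(2,4)+ 2/4 satisfied
(3,1)+ 4/4 satisfied
(3,2)+ 4/6 satisfied
(3,3)# 2/7 not
(3,4)+ 1/4 not
(4,1)+ 4/5 satisfied
(4,2)+ 4/6 satisfied
(4,4)# 2/3 satisfied
(5,1)# 0/3 not
(5,2)+ 2/3 satisfied
(5,4)# 1/1 satisfied
Unsatisfied: (1,1), (2,3), (3,3), (3,4), (5,1) — 5 in total.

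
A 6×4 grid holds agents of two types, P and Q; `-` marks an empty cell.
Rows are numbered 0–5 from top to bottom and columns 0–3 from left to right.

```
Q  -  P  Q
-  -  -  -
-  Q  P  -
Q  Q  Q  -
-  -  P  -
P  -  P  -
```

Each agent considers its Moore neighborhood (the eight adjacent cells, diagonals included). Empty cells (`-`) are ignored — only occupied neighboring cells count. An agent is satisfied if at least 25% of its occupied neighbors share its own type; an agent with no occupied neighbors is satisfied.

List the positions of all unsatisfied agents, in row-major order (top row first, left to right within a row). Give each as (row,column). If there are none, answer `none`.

(0,0)Q 0/0 satisfied
(0,2)P 0/1 not
(0,3)Q 0/1 not
(2,1)Q 3/4 satisfied
(2,2)P 0/3 not
(3,0)Q 2/2 satisfied
(3,1)Q 3/5 satisfied
(3,2)Q 2/4 satisfied
(4,2)P 1/3 satisfied
(5,0)P 0/0 satisfied
(5,2)P 1/1 satisfied

(0,2), (0,3), (2,2)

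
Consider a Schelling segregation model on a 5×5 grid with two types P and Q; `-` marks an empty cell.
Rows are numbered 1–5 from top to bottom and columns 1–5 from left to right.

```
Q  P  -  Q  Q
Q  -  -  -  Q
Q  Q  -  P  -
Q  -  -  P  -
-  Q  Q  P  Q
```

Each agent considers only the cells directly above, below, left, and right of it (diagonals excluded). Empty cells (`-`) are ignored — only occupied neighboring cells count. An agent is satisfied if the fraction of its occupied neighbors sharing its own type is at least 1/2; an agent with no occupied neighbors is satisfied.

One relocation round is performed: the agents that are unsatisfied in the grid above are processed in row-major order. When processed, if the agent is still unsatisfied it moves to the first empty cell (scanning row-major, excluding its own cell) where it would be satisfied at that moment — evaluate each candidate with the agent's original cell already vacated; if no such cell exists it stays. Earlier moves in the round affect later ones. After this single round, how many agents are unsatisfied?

Initially unsatisfied (in order): (1,2), (5,4), (5,5).
  (1,2) → (2,3).
  (5,4) → (1,3).
  (5,5): now satisfied by earlier moves; stays.
Resulting grid:
Q - P Q Q
Q - P - Q
Q Q - P -
Q - - P -
- Q Q - Q
All satisfied now.

0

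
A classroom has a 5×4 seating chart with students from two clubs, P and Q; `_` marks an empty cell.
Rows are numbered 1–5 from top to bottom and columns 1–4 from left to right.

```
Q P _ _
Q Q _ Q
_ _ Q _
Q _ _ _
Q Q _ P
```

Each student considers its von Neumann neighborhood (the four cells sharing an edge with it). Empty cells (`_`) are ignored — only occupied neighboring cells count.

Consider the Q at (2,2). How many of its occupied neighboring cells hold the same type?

Occupied neighbors of (2,2): (1,2)=P, (2,1)=Q.
Same type (Q): 1 of 2.

1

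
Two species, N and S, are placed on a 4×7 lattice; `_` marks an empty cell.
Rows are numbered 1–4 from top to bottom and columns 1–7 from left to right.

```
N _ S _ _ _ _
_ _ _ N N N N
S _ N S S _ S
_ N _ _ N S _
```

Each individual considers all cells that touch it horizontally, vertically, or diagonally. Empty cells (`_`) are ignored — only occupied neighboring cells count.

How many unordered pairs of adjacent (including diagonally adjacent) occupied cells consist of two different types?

13

Scan each occupied cell's neighbors to the right and below (and the two forward diagonals) so each pair is counted once.
Row 1: S(1,3)–N(2,4)≠  → 1/1 unlike.
Row 2: N(2,4)–N(2,5)= N(2,4)–S(3,4)≠ N(2,4)–S(3,5)≠ N(2,4)–N(3,3)= N(2,5)–N(2,6)= N(2,5)–S(3,5)≠ N(2,5)–S(3,4)≠ N(2,6)–N(2,7)= N(2,6)–S(3,7)≠ N(2,6)–S(3,5)≠ N(2,7)–S(3,7)≠  → 7/11 unlike.
Row 3: S(3,1)–N(4,2)≠ N(3,3)–S(3,4)≠ N(3,3)–N(4,2)= S(3,4)–S(3,5)= S(3,4)–N(4,5)≠ S(3,5)–N(4,5)≠ S(3,5)–S(4,6)= S(3,7)–S(4,6)=  → 4/8 unlike.
Row 4: N(4,5)–S(4,6)≠  → 1/1 unlike.
Total adjacent occupied pairs: 21; unlike-type pairs: 13.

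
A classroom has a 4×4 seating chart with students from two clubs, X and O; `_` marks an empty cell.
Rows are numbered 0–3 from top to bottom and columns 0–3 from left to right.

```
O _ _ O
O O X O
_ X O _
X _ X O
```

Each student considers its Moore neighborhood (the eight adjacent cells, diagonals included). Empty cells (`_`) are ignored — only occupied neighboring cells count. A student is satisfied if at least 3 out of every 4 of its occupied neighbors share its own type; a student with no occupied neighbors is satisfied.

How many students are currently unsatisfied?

Row 0: (0,0)O 2/2 ok · (0,3)O 1/2 unhappy
Row 1: (1,0)O 2/3 unhappy · (1,1)O 3/5 unhappy · (1,2)X 1/5 unhappy · (1,3)O 2/3 unhappy
Row 2: (2,1)X 3/6 unhappy · (2,2)O 3/6 unhappy
Row 3: (3,0)X 1/1 ok · (3,2)X 1/3 unhappy · (3,3)O 1/2 unhappy
Unsatisfied: (0,3), (1,0), (1,1), (1,2), (1,3), (2,1), (2,2), (3,2), (3,3) — 9 in total.

9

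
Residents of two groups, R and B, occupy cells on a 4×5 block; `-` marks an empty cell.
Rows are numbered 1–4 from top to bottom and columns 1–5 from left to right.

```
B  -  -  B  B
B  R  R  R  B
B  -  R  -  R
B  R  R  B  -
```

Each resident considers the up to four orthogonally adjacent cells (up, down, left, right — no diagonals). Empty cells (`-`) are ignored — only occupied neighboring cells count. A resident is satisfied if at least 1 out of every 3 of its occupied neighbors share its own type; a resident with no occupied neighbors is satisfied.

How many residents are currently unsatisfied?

(1,1)B 1/1 ok
(1,4)B 1/2 ok
(1,5)B 2/2 ok
(2,1)B 2/3 ok
(2,2)R 1/2 ok
(2,3)R 3/3 ok
(2,4)R 1/3 ok
(2,5)B 1/3 ok
(3,1)B 2/2 ok
(3,3)R 2/2 ok
(3,5)R 0/1 unhappy
(4,1)B 1/2 ok
(4,2)R 1/2 ok
(4,3)R 2/3 ok
(4,4)B 0/1 unhappy
Unsatisfied: (3,5), (4,4) — 2 in total.

2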